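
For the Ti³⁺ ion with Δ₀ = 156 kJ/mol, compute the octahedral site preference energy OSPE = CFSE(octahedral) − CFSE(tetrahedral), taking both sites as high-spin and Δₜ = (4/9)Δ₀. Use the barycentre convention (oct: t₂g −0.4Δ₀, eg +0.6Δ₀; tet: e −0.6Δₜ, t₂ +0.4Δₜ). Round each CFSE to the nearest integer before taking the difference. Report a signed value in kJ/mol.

-20

Ti³⁺: group 4, so d-count = 4 − 3 = 1.
In an octahedral site d¹ (HS) is t2g^1 e_g^0, giving CFSE(oct) = -0.4Δ₀ = -62 kJ/mol.
Tetrahedral: e^1 t2^0, CFSE = 1(−0.6) + 0(+0.4) = -0.6Δₜ = -0.6 × (4/9) × 156 = -42 kJ/mol.
OSPE = -62 − (-42) = -20 kJ/mol.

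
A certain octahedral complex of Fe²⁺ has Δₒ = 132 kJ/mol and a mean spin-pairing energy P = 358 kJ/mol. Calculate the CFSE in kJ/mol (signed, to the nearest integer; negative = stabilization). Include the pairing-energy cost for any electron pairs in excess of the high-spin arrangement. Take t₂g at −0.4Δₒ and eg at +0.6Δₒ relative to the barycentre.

Fe sits in group 8; removing 2 electrons leaves Fe²⁺ with 8 − 2 = 6 d electrons.
Since Δₒ = 132 kJ/mol < P = 358 kJ/mol, the complex adopts the high-spin configuration.
Filling d⁶ accordingly: t₂g⁴ eg².
Orbital CFSE = -0.4Δₒ = -0.4 × 132 = -53 kJ/mol.
High-spin has no excess pairs, so no pairing correction applies.

-53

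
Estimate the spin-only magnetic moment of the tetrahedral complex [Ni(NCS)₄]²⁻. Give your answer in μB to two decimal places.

Each NCS⁻ contributes -1; 4 × (-1) = -4. With overall charge -2, Ni is in the +2 oxidation state.
Group 10 minus oxidation state +2 gives a d⁸ configuration for Ni²⁺.
With tetrahedral geometry the complex is necessarily high-spin.
Configuration: e^4 t2^4 → 2 unpaired electrons.
μ(spin-only) = √[2(2+2)] = √8 ≈ 2.83 μB.

2.83 μB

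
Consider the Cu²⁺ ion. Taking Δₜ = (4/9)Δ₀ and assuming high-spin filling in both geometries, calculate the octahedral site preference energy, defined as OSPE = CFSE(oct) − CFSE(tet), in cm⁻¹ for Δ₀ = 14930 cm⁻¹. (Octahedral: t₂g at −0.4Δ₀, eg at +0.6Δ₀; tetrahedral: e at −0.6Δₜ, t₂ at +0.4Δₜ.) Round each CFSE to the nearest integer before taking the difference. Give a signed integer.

Cu sits in group 11; removing 2 electrons leaves Cu²⁺ with 11 − 2 = 9 d electrons.
Octahedral (high-spin): t2g^6 e_g^3, CFSE = 6(−0.4) + 3(+0.6) = -0.6Δ₀ = -0.6 × 14930 = -8958 cm⁻¹.
Tetrahedral: e^4 t2^5, CFSE = 4(−0.6) + 5(+0.4) = -0.4Δₜ = -0.4 × (4/9) × 14930 = -2654 cm⁻¹.
OSPE = -8958 − (-2654) = -6304 cm⁻¹.

-6304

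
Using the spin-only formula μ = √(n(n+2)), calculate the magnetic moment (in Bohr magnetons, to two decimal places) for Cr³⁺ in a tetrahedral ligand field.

3.87 Bohr magnetons

Cr³⁺: group 6, so d-count = 6 − 3 = 3.
Tetrahedral fields are weak (Δₜ ≈ 4/9 Δₒ), so electrons fill high-spin.
Configuration: e^2 t2^1 → 3 unpaired electrons.
μ(spin-only) = √[3(3+2)] = √15 ≈ 3.87 Bohr magnetons.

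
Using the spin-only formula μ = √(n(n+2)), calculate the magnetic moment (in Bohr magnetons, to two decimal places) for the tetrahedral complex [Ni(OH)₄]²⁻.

2.83 Bohr magnetons

Each OH⁻ contributes -1; 4 × (-1) = -4. With overall charge -2, Ni is in the +2 oxidation state.
Ni is in group 10, so Ni²⁺ is d⁸ (10 − 2 = 8).
With tetrahedral geometry the complex is necessarily high-spin.
Configuration: e^4 t2^4 → 2 unpaired electrons.
μ(spin-only) = √[2(2+2)] = √8 ≈ 2.83 Bohr magnetons.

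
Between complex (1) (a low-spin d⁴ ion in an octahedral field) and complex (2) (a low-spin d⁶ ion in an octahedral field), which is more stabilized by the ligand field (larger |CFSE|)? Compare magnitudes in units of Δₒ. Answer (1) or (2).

(2)

(1): t₂g⁴ eg⁰, CFSE = -1.6Δₒ.
(2): t₂g⁶ eg⁰, CFSE = -2.4Δₒ.
So (2) has the larger |CFSE|.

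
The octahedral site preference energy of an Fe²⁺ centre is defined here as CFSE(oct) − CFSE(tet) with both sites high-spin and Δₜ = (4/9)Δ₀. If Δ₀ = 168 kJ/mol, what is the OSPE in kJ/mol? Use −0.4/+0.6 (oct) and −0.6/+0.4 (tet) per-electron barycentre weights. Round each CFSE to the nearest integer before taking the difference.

-22

Fe sits in group 8; removing 2 electrons leaves Fe²⁺ with 8 − 2 = 6 d electrons.
In an octahedral site d⁶ (HS) is t2g^4 e_g^2, giving CFSE(oct) = -0.4Δ₀ = -67 kJ/mol.
Tetrahedral: e^3 t2^3, CFSE = 3(−0.6) + 3(+0.4) = -0.6Δₜ = -0.6 × (4/9) × 168 = -45 kJ/mol.
Subtracting, OSPE = -67 − (-45) = -22 kJ/mol.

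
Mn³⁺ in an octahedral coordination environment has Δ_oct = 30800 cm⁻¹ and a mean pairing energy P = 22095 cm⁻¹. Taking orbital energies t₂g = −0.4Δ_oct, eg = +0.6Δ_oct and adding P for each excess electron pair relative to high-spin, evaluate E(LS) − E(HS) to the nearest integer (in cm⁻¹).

Group 7 minus oxidation state +3 gives a d⁴ configuration for Mn³⁺.
High-spin: t₂g³ eg¹, CFSE = -0.6Δ_oct = -18480 cm⁻¹.
For low-spin the configuration is t₂g⁴ eg⁰: orbital energy -1.6 × 30800 = -49280 cm⁻¹, and 1 additional pair relative to high-spin adds 22095 cm⁻¹, giving -27185 cm⁻¹.
The difference is -27185 − (-18480) = -8705 cm⁻¹, so low-spin lies lower.

-8705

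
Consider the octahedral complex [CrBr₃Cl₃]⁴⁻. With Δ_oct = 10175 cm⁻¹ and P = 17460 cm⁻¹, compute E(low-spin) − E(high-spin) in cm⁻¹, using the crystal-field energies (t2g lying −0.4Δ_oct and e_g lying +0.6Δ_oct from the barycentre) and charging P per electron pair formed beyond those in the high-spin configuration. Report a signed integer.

Ligand charges: 3×(-1) from Br⁻ and 3×(-1) from Cl⁻ sum to -6; with overall charge -4, Cr is +2.
Cr sits in group 6; removing 2 electrons leaves Cr²⁺ with 6 − 2 = 4 d electrons.
High-spin d⁴ fills as t2g^3 e_g^1 with CFSE 3(−0.4) + 1(+0.6) = -0.6Δ_oct = -6105 cm⁻¹.
Low-spin: t2g^4 e_g^0, orbital CFSE = -1.6Δ_oct = -16280 cm⁻¹; plus 1 excess pair × P = +17460 cm⁻¹; total 1180 cm⁻¹.
E(LS) − E(HS) = 1180 − (-6105) = 7285 cm⁻¹.

7285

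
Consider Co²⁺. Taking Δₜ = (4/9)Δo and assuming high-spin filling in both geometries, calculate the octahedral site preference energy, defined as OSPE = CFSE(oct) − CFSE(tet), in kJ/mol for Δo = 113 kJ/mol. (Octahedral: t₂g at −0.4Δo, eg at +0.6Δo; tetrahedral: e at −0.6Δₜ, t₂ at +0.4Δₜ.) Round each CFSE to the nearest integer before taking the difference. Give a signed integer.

-30

Co sits in group 9; removing 2 electrons leaves Co²⁺ with 9 − 2 = 7 d electrons.
Octahedral high-spin t2g^5 e_g^2: CFSE = -0.8 × 113 = -90 kJ/mol.
Tetrahedral: e^4 t2^3, CFSE = 4(−0.6) + 3(+0.4) = -1.2Δₜ = -1.2 × (4/9) × 113 = -60 kJ/mol.
Subtracting, OSPE = -90 − (-60) = -30 kJ/mol.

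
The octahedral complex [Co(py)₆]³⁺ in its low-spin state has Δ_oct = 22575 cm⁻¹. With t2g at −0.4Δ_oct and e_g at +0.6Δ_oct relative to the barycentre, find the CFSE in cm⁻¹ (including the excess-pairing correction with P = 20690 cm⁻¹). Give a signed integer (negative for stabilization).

py is neutral, so the +3 overall charge sits on Co: oxidation state +3.
Co is in group 9, so Co³⁺ is d⁶ (9 − 3 = 6).
The d⁶ electrons fill as t2g^6 e_g^0.
The orbital stabilization is -2.4Δ_oct = -2.4 × 22575 = -54180 cm⁻¹.
Pairing penalty: 3 pairs vs 1 in the high-spin reference → 2 extra × P = 41380 cm⁻¹.
Overall CFSE = -54180 + 41380 = -12800 cm⁻¹.

-12800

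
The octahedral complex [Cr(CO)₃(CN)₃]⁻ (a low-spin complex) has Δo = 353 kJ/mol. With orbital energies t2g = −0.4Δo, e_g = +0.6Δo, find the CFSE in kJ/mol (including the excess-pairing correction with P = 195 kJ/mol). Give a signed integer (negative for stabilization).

Ligand charges: 3×(+0) from CO and 3×(-1) from CN⁻ sum to -3; with overall charge -1, Cr is +2.
Cr²⁺: group 6, so d-count = 6 − 2 = 4.
Electron filling gives t2g^4 e_g^0.
Orbital CFSE = 4(-0.4) + 0(0.6) = -1.6Δo = -1.6 × 353 = -565 kJ/mol.
Relative to high-spin t2g^3 e_g^1 (0 paired), the low-spin configuration has 1 additional pair, contributing +1 × 195 = +195 kJ/mol.
Combining: -565 + 195 = -370 kJ/mol.

-370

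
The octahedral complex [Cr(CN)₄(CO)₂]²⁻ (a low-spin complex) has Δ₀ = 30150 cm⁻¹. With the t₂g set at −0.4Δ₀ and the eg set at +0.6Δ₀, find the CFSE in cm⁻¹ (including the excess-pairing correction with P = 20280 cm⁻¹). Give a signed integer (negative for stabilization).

-27960

Ligand charges: 4×(-1) from CN⁻ and 2×(+0) from CO sum to -4; with overall charge -2, Cr is +2.
Cr is in group 6, so Cr²⁺ is d⁴ (6 − 2 = 4).
Configuration: t₂g⁴ eg⁰.
CFSE(orbital) = 4×(-0.4Δ₀) + 0×(0.6Δ₀) = -1.6Δ₀; with Δ₀ = 30150 cm⁻¹ that is -48240 cm⁻¹.
Relative to high-spin t₂g³ eg¹ (0 paired), the low-spin configuration has 1 additional pair, contributing +1 × 20280 = +20280 cm⁻¹.
Net CFSE = -48240 + 20280 = -27960 cm⁻¹.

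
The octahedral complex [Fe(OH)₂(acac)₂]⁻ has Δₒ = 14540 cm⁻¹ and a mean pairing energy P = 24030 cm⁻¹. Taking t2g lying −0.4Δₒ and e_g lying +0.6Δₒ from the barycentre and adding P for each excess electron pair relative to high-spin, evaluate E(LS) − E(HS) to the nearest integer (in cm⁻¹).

18980

Ligand charges: 2×(-1) from OH⁻ and 2×(-1) from acac⁻ sum to -4; with overall charge -1, Fe is +3.
Fe is in group 8, so Fe³⁺ is d⁵ (8 − 3 = 5).
High-spin d⁵ fills as t2g^3 e_g^2 with CFSE 3(−0.4) + 2(+0.6) = 0.0Δₒ = 0 cm⁻¹.
Low-spin: t2g^5 e_g^0, orbital CFSE = -2.0Δₒ = -29080 cm⁻¹; plus 2 excess pairs × P = +48060 cm⁻¹; total 18980 cm⁻¹.
E(LS) − E(HS) = 18980 − (0) = 18980 cm⁻¹.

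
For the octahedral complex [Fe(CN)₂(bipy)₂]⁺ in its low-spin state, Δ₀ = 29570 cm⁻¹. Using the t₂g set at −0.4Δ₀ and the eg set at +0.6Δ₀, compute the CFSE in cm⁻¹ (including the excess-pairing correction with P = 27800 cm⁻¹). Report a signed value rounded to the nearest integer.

-3540

Ligand charges: 2×(-1) from CN⁻ and 2×(+0) from bipy sum to -2; with overall charge +1, Fe is +3.
Fe sits in group 8; removing 3 electrons leaves Fe³⁺ with 8 − 3 = 5 d electrons.
Configuration: t₂g⁵ eg⁰.
Orbital CFSE = 5(-0.4) + 0(0.6) = -2.0Δ₀ = -2.0 × 29570 = -59140 cm⁻¹.
Relative to high-spin t₂g³ eg² (0 paired), the low-spin configuration has 2 additional pairs, contributing +2 × 27800 = +55600 cm⁻¹.
Net CFSE = -59140 + 55600 = -3540 cm⁻¹.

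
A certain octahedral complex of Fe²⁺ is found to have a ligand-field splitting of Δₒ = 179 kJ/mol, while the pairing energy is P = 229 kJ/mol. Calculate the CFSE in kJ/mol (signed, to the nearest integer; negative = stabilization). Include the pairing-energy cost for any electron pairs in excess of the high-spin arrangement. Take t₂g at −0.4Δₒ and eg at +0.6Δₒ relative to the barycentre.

-72

Fe is in group 8, so Fe²⁺ is d⁶ (8 − 2 = 6).
With Δₒ < P the complex is high-spin.
Configuration: t₂g⁴ eg².
Orbital CFSE = -0.4Δₒ = -0.4 × 179 = -72 kJ/mol.
High-spin has no excess pairs, so no pairing correction applies.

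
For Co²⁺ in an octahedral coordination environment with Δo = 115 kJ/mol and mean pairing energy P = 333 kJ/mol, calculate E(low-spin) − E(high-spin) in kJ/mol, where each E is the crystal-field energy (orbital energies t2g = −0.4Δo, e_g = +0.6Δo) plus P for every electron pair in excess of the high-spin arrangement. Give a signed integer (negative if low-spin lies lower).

Group 9 minus oxidation state +2 gives a d⁷ configuration for Co²⁺.
High-spin d⁷ fills as t2g^5 e_g^2 with CFSE 5(−0.4) + 2(+0.6) = -0.8Δo = -92 kJ/mol.
For low-spin the configuration is t2g^6 e_g^1: orbital energy -1.8 × 115 = -207 kJ/mol, and 1 additional pair relative to high-spin adds 333 kJ/mol, giving 126 kJ/mol.
E(LS) − E(HS) = 126 − (-92) = 218 kJ/mol.

218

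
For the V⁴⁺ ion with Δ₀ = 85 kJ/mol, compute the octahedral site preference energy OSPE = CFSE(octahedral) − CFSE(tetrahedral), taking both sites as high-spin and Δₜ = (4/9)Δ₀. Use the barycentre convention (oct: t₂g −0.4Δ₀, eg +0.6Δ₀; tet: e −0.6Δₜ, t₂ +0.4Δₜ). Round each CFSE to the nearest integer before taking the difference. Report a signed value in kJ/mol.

-11

V sits in group 5; removing 4 electrons leaves V⁴⁺ with 5 − 4 = 1 d electrons.
Octahedral (high-spin): t2g^1 e_g^0, CFSE = 1(−0.4) + 0(+0.6) = -0.4Δ₀ = -0.4 × 85 = -34 kJ/mol.
Tetrahedral: e^1 t2^0, CFSE = 1(−0.6) + 0(+0.4) = -0.6Δₜ = -0.6 × (4/9) × 85 = -23 kJ/mol.
OSPE = CFSE(oct) − CFSE(tet) = -34 − (-23) = -11 kJ/mol.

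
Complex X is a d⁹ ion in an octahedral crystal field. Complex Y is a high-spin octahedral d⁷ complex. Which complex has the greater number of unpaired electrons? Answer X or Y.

Y

X: For octahedral d⁹ the high- and low-spin configurations coincide; t2g^6 e_g^3 → 1 unpaired.
Y: t2g^5 e_g^2 → 3 unpaired.
So Y has more unpaired electrons.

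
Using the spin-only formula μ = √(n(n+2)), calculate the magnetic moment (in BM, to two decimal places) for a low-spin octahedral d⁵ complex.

1.73 BM

Configuration: t₂g⁵ eg⁰ → 1 unpaired electron.
μ(spin-only) = √[1(1+2)] = √3 ≈ 1.73 BM.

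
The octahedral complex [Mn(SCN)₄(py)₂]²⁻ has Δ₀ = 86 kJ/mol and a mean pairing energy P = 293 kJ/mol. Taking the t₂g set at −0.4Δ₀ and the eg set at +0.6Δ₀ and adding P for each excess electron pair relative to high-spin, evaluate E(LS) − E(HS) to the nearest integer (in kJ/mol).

414

Ligand charges: 4×(-1) from SCN⁻ and 2×(+0) from py sum to -4; with overall charge -2, Mn is +2.
Mn sits in group 7; removing 2 electrons leaves Mn²⁺ with 7 − 2 = 5 d electrons.
High-spin: t₂g³ eg², CFSE = 0.0Δ₀ = 0 kJ/mol.
For low-spin the configuration is t₂g⁵ eg⁰: orbital energy -2.0 × 86 = -172 kJ/mol, and 2 additional pairs relative to high-spin add 586 kJ/mol, giving 414 kJ/mol.
The difference is 414 − (0) = 414 kJ/mol, so high-spin lies lower.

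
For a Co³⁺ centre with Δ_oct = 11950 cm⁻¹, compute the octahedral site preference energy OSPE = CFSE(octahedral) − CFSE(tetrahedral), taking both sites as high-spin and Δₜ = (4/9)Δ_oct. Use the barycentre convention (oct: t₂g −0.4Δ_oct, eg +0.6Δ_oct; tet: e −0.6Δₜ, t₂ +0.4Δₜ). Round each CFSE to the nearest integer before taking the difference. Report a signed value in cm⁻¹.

-1593

Group 9 minus oxidation state +3 gives a d⁶ configuration for Co³⁺.
Octahedral (high-spin): t2g^4 e_g^2, CFSE = 4(−0.4) + 2(+0.6) = -0.4Δ_oct = -0.4 × 11950 = -4780 cm⁻¹.
Tetrahedral: e^3 t2^3, CFSE = 3(−0.6) + 3(+0.4) = -0.6Δₜ = -0.6 × (4/9) × 11950 = -3187 cm⁻¹.
OSPE = CFSE(oct) − CFSE(tet) = -4780 − (-3187) = -1593 cm⁻¹.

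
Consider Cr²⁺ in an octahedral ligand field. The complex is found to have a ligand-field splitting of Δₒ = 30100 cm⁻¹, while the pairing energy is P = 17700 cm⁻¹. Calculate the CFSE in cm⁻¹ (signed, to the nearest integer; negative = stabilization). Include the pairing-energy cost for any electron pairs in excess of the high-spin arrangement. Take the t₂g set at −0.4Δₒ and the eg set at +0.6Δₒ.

-30460

Cr²⁺: group 6, so d-count = 6 − 2 = 4.
With Δₒ > P the complex is low-spin.
Filling d⁴ accordingly: t₂g⁴ eg⁰.
Orbital CFSE = -1.6Δₒ = -1.6 × 30100 = -48160 cm⁻¹.
Excess pairs vs high-spin: 1 − 0 = 1; pairing cost = +17700 cm⁻¹.
Net CFSE = -48160 + 17700 = -30460 cm⁻¹.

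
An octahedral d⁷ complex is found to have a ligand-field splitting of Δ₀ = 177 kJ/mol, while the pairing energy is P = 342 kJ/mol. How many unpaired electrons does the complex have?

Δ₀ < P, so pairing is avoided: the ground state is high-spin.
Filling d⁷ accordingly: t2g^5 e_g^2.
Unpaired electrons: 3.

3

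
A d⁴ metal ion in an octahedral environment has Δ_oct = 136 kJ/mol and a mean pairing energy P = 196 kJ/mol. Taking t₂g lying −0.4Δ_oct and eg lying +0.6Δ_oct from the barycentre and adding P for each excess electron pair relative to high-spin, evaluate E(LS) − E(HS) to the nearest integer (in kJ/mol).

High-spin: t₂g³ eg¹, CFSE = -0.6Δ_oct = -82 kJ/mol.
Low-spin t₂g⁴ eg⁰ gives -1.6Δ_oct = -218 kJ/mol, but forming 1 extra pair costs 1P = 196 kJ/mol, so E(LS) = -218 + 196 = -22 kJ/mol.
The difference is -22 − (-82) = 60 kJ/mol, so high-spin lies lower.

60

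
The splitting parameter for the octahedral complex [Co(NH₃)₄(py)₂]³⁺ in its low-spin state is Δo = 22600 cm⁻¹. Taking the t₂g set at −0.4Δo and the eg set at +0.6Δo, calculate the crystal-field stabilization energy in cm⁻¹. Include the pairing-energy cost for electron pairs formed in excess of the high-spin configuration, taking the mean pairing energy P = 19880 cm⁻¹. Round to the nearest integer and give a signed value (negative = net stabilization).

Ligand charges: 4×(+0) from NH₃ and 2×(+0) from py sum to +0; with overall charge +3, Co is +3.
Co sits in group 9; removing 3 electrons leaves Co³⁺ with 9 − 3 = 6 d electrons.
Electron filling gives t₂g⁶ eg⁰.
CFSE(orbital) = 6×(-0.4Δo) + 0×(0.6Δo) = -2.4Δo; with Δo = 22600 cm⁻¹ that is -54240 cm⁻¹.
Pairing penalty: 3 pairs vs 1 in the high-spin reference → 2 extra × P = 39760 cm⁻¹.
Combining: -54240 + 39760 = -14480 cm⁻¹.

-14480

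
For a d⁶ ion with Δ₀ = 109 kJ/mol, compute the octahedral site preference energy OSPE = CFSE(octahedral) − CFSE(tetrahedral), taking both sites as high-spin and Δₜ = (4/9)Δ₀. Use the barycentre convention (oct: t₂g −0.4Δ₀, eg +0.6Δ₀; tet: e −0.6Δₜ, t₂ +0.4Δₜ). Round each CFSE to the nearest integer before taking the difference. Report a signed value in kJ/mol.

-15

Octahedral high-spin t2g^4 e_g^2: CFSE = -0.4 × 109 = -44 kJ/mol.
In a tetrahedral site the filling is e^3 t2^3: CFSE(tet) = -0.6Δₜ = -0.6 × (4/9)(109) = -29 kJ/mol.
OSPE = CFSE(oct) − CFSE(tet) = -44 − (-29) = -15 kJ/mol.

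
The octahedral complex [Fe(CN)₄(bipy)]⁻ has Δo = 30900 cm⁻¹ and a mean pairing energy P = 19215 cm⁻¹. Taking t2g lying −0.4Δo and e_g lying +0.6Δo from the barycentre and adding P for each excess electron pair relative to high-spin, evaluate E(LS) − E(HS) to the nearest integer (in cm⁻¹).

Ligand charges: 4×(-1) from CN⁻ and 1×(+0) from bipy sum to -4; with overall charge -1, Fe is +3.
Fe sits in group 8; removing 3 electrons leaves Fe³⁺ with 8 − 3 = 5 d electrons.
High-spin: t2g^3 e_g^2, CFSE = 0.0Δo = 0 cm⁻¹.
For low-spin the configuration is t2g^5 e_g^0: orbital energy -2.0 × 30900 = -61800 cm⁻¹, and 2 additional pairs relative to high-spin add 38430 cm⁻¹, giving -23370 cm⁻¹.
Thus E(LS) − E(HS) = -23370 cm⁻¹.

-23370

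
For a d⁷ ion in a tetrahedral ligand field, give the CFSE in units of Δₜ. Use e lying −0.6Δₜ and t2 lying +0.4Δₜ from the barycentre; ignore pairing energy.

-1.2 Δₜ

With tetrahedral geometry the complex is necessarily high-spin.
Configuration: e^4 t2^3.
CFSE = 4(-0.6Δₜ) + 3(0.4Δₜ) = -2.4Δₜ + 1.2Δₜ = -1.2Δₜ.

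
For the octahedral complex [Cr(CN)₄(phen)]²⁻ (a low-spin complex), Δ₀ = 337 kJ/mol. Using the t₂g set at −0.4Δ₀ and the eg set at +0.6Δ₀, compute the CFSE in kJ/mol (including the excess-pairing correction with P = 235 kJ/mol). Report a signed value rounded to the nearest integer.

Ligand charges: 4×(-1) from CN⁻ and 1×(+0) from phen sum to -4; with overall charge -2, Cr is +2.
Cr sits in group 6; removing 2 electrons leaves Cr²⁺ with 6 − 2 = 4 d electrons.
Configuration: t₂g⁴ eg⁰.
Orbital CFSE = 4(-0.4) + 0(0.6) = -1.6Δ₀ = -1.6 × 337 = -539 kJ/mol.
High-spin d⁴ would be t₂g³ eg¹ with 0 pairs; low-spin has 1, so 1 excess pair costs +1P = +235 kJ/mol.
Combining: -539 + 235 = -304 kJ/mol.

-304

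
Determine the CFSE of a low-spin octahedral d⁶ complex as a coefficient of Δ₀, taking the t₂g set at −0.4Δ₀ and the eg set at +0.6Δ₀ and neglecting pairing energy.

Configuration: t₂g⁶ eg⁰.
CFSE = 6(-0.4Δ₀) + 0(0.6Δ₀) = -2.4Δ₀ + 0.0Δ₀ = -2.4Δ₀.

-2.4 Δ₀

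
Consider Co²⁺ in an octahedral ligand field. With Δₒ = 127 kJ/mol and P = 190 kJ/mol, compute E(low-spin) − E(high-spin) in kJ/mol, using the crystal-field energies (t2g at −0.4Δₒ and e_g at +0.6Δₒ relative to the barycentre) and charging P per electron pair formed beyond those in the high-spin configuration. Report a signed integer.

63

Co sits in group 9; removing 2 electrons leaves Co²⁺ with 9 − 2 = 7 d electrons.
In the high-spin limit (t2g^5 e_g^2) the orbital term is -0.8Δₒ = -102 kJ/mol, with no excess pairing.
Low-spin t2g^6 e_g^1 gives -1.8Δₒ = -229 kJ/mol, but forming 1 extra pair costs 1P = 190 kJ/mol, so E(LS) = -229 + 190 = -39 kJ/mol.
E(LS) − E(HS) = -39 − (-102) = 63 kJ/mol.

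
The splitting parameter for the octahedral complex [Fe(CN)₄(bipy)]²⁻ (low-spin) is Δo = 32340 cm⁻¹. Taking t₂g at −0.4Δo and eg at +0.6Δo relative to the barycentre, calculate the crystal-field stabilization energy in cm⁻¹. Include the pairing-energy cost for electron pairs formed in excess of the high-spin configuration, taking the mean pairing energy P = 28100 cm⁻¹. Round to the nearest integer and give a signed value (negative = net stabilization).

-21416

Ligand charges: 4×(-1) from CN⁻ and 1×(+0) from bipy sum to -4; with overall charge -2, Fe is +2.
Fe²⁺: group 8, so d-count = 8 − 2 = 6.
Configuration: t₂g⁶ eg⁰.
CFSE(orbital) = 6×(-0.4Δo) + 0×(0.6Δo) = -2.4Δo; with Δo = 32340 cm⁻¹ that is -77616 cm⁻¹.
Pairing penalty: 3 pairs vs 1 in the high-spin reference → 2 extra × P = 56200 cm⁻¹.
Net CFSE = -77616 + 56200 = -21416 cm⁻¹.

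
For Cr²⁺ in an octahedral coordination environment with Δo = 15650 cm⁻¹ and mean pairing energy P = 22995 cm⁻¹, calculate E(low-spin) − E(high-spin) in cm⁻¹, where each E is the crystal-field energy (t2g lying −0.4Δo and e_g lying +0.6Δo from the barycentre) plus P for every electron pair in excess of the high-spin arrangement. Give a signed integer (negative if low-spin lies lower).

7345

Group 6 minus oxidation state +2 gives a d⁴ configuration for Cr²⁺.
In the high-spin limit (t2g^3 e_g^1) the orbital term is -0.6Δo = -9390 cm⁻¹, with no excess pairing.
For low-spin the configuration is t2g^4 e_g^0: orbital energy -1.6 × 15650 = -25040 cm⁻¹, and 1 additional pair relative to high-spin adds 22995 cm⁻¹, giving -2045 cm⁻¹.
E(LS) − E(HS) = -2045 − (-9390) = 7345 cm⁻¹.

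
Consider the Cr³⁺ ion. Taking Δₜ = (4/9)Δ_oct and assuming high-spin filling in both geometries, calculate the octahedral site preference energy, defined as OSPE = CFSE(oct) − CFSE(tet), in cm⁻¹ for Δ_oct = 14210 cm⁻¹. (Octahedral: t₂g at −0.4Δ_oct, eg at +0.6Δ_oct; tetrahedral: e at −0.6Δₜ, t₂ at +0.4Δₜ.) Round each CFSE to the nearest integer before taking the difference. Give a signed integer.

Cr sits in group 6; removing 3 electrons leaves Cr³⁺ with 6 − 3 = 3 d electrons.
Octahedral high-spin t2g^3 e_g^0: CFSE = -1.2 × 14210 = -17052 cm⁻¹.
In a tetrahedral site the filling is e^2 t2^1: CFSE(tet) = -0.8Δₜ = -0.8 × (4/9)(14210) = -5052 cm⁻¹.
Subtracting, OSPE = -17052 − (-5052) = -12000 cm⁻¹.

-12000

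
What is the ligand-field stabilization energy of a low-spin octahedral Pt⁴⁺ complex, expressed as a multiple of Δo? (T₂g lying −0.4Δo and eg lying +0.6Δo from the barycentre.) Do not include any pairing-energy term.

Group 10 minus oxidation state +4 gives a d⁶ configuration for Pt⁴⁺.
Configuration: t₂g⁶ eg⁰.
CFSE = 6(-0.4Δo) + 0(0.6Δo) = -2.4Δo + 0.0Δo = -2.4Δo.

-2.4 Δo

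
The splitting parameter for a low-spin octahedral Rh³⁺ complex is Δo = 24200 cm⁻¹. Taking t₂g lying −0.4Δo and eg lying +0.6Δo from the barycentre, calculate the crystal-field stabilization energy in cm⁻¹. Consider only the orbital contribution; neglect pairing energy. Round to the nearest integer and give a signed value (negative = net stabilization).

-58080

Rh³⁺: group 9, so d-count = 9 − 3 = 6.
The d⁶ electrons fill as t₂g⁶ eg⁰.
CFSE(orbital) = 6×(-0.4Δo) + 0×(0.6Δo) = -2.4Δo; with Δo = 24200 cm⁻¹ that is -58080 cm⁻¹.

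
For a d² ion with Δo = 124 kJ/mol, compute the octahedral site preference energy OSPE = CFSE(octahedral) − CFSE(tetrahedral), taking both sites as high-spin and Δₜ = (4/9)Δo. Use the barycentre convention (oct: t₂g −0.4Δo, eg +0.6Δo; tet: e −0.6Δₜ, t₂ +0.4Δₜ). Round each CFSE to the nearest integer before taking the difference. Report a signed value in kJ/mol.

In an octahedral site d² (HS) is t₂g² eg⁰, giving CFSE(oct) = -0.8Δo = -99 kJ/mol.
Tetrahedral e² t₂⁰ gives -1.2Δₜ = -1.2 × (4/9) × 124 = -66 kJ/mol.
Subtracting, OSPE = -99 − (-66) = -33 kJ/mol.

-33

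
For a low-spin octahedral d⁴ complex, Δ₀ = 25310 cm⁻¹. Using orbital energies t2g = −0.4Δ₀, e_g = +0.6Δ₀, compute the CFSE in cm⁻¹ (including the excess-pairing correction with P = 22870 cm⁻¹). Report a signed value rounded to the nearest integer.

-17626

The d⁴ electrons fill as t2g^4 e_g^0.
The orbital stabilization is -1.6Δ₀ = -1.6 × 25310 = -40496 cm⁻¹.
Relative to high-spin t2g^3 e_g^1 (0 paired), the low-spin configuration has 1 additional pair, contributing +1 × 22870 = +22870 cm⁻¹.
Net CFSE = -40496 + 22870 = -17626 cm⁻¹.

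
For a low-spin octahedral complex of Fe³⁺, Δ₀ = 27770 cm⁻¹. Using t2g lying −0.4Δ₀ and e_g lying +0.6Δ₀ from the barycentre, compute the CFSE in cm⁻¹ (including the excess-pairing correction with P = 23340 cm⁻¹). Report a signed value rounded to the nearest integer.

-8860

Fe sits in group 8; removing 3 electrons leaves Fe³⁺ with 8 − 3 = 5 d electrons.
Configuration: t2g^5 e_g^0.
CFSE(orbital) = 5×(-0.4Δ₀) + 0×(0.6Δ₀) = -2.0Δ₀; with Δ₀ = 27770 cm⁻¹ that is -55540 cm⁻¹.
Pairing penalty: 2 pairs vs 0 in the high-spin reference → 2 extra × P = 46680 cm⁻¹.
Overall CFSE = -55540 + 46680 = -8860 cm⁻¹.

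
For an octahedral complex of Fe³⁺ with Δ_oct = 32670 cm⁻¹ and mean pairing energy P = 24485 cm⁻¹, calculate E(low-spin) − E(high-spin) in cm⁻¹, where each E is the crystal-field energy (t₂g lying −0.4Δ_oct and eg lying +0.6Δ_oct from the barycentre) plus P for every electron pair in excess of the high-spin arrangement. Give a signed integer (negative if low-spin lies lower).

-16370

Fe sits in group 8; removing 3 electrons leaves Fe³⁺ with 8 − 3 = 5 d electrons.
High-spin: t₂g³ eg², CFSE = 0.0Δ_oct = 0 cm⁻¹.
Low-spin t₂g⁵ eg⁰ gives -2.0Δ_oct = -65340 cm⁻¹, but forming 2 extra pairs costs 2P = 48970 cm⁻¹, so E(LS) = -65340 + 48970 = -16370 cm⁻¹.
The difference is -16370 − (0) = -16370 cm⁻¹, so low-spin lies lower.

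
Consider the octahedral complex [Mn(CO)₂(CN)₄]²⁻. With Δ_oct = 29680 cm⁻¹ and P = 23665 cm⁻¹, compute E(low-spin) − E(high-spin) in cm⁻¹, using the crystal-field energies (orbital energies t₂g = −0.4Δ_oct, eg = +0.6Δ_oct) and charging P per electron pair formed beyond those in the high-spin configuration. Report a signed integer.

-12030

Ligand charges: 2×(+0) from CO and 4×(-1) from CN⁻ sum to -4; with overall charge -2, Mn is +2.
Mn is in group 7, so Mn²⁺ is d⁵ (7 − 2 = 5).
High-spin: t₂g³ eg², CFSE = 0.0Δ_oct = 0 cm⁻¹.
Low-spin: t₂g⁵ eg⁰, orbital CFSE = -2.0Δ_oct = -59360 cm⁻¹; plus 2 excess pairs × P = +47330 cm⁻¹; total -12030 cm⁻¹.
The difference is -12030 − (0) = -12030 cm⁻¹, so low-spin lies lower.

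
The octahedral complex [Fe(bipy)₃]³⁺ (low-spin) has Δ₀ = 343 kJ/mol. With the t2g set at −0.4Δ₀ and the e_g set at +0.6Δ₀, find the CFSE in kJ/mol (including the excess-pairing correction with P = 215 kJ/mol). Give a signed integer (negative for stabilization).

-256

bipy is neutral, so the +3 overall charge sits on Fe: oxidation state +3.
Fe³⁺: group 8, so d-count = 8 − 3 = 5.
Configuration: t2g^5 e_g^0.
The orbital stabilization is -2.0Δ₀ = -2.0 × 343 = -686 kJ/mol.
Relative to high-spin t2g^3 e_g^2 (0 paired), the low-spin configuration has 2 additional pairs, contributing +2 × 215 = +430 kJ/mol.
Combining: -686 + 430 = -256 kJ/mol.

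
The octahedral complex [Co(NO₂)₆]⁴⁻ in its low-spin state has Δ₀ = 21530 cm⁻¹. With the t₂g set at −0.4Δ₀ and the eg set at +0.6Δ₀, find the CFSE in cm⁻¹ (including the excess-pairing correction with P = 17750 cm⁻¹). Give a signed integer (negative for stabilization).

Each NO₂⁻ contributes -1; 6 × (-1) = -6. With overall charge -4, Co is in the +2 oxidation state.
Co sits in group 9; removing 2 electrons leaves Co²⁺ with 9 − 2 = 7 d electrons.
Configuration: t₂g⁶ eg¹.
CFSE(orbital) = 6×(-0.4Δ₀) + 1×(0.6Δ₀) = -1.8Δ₀; with Δ₀ = 21530 cm⁻¹ that is -38754 cm⁻¹.
Relative to high-spin t₂g⁵ eg² (2 paired), the low-spin configuration has 1 additional pair, contributing +1 × 17750 = +17750 cm⁻¹.
Overall CFSE = -38754 + 17750 = -21004 cm⁻¹.

-21004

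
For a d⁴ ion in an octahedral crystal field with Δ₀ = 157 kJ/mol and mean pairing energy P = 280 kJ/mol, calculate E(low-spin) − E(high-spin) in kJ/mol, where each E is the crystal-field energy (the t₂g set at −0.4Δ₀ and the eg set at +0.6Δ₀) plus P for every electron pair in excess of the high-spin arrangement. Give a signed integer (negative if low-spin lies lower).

123

High-spin d⁴ fills as t₂g³ eg¹ with CFSE 3(−0.4) + 1(+0.6) = -0.6Δ₀ = -94 kJ/mol.
Low-spin t₂g⁴ eg⁰ gives -1.6Δ₀ = -251 kJ/mol, but forming 1 extra pair costs 1P = 280 kJ/mol, so E(LS) = -251 + 280 = 29 kJ/mol.
E(LS) − E(HS) = 29 − (-94) = 123 kJ/mol.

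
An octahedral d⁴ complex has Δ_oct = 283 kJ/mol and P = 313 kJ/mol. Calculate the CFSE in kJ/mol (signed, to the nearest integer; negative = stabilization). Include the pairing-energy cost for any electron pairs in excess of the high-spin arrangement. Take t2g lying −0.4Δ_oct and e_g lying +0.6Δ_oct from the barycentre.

-170

Δ_oct < P, so pairing is avoided: the ground state is high-spin.
Configuration: t2g^3 e_g^1.
Orbital CFSE = -0.6Δ_oct = -0.6 × 283 = -170 kJ/mol.
High-spin has no excess pairs, so no pairing correction applies.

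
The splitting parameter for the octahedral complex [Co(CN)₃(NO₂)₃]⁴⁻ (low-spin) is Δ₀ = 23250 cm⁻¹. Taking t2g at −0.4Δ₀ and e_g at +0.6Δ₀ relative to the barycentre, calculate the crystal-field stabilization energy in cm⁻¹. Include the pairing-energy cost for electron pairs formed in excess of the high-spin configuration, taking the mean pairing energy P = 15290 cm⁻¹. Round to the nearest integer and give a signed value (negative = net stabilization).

-26560

Ligand charges: 3×(-1) from CN⁻ and 3×(-1) from NO₂⁻ sum to -6; with overall charge -4, Co is +2.
Co²⁺: group 9, so d-count = 9 − 2 = 7.
Configuration: t2g^6 e_g^1.
The orbital stabilization is -1.8Δ₀ = -1.8 × 23250 = -41850 cm⁻¹.
Relative to high-spin t2g^5 e_g^2 (2 paired), the low-spin configuration has 1 additional pair, contributing +1 × 15290 = +15290 cm⁻¹.
Combining: -41850 + 15290 = -26560 cm⁻¹.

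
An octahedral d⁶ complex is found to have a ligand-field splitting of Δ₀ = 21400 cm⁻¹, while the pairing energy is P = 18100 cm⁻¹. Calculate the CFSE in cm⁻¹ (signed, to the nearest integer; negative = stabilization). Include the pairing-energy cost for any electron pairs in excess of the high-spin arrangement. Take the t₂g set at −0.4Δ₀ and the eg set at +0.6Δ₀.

-15160

Δ₀ > P, so pairing is preferred: the ground state is low-spin.
Filling d⁶ accordingly: t₂g⁶ eg⁰.
Orbital CFSE = -2.4Δ₀ = -2.4 × 21400 = -51360 cm⁻¹.
Excess pairs vs high-spin: 3 − 1 = 2; pairing cost = +36200 cm⁻¹.
Net CFSE = -51360 + 36200 = -15160 cm⁻¹.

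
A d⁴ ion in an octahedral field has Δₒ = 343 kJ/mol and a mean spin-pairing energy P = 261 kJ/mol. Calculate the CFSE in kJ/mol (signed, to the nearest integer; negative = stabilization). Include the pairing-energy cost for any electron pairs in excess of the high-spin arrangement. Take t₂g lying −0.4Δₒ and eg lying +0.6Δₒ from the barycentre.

Here Δₒ > P (343 > 261), so the low-spin state is favoured.
Configuration: t₂g⁴ eg⁰.
Orbital CFSE = -1.6Δₒ = -1.6 × 343 = -549 kJ/mol.
Excess pairs vs high-spin: 1 − 0 = 1; pairing cost = +261 kJ/mol.
Net CFSE = -549 + 261 = -288 kJ/mol.

-288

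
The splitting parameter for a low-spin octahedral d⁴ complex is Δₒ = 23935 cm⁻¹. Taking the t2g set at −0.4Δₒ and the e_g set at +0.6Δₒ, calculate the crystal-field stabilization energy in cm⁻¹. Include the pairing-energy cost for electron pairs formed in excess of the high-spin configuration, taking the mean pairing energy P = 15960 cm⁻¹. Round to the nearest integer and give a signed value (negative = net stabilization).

Electron filling gives t2g^4 e_g^0.
The orbital stabilization is -1.6Δₒ = -1.6 × 23935 = -38296 cm⁻¹.
Pairing penalty: 1 pair vs 0 in the high-spin reference → 1 extra × P = 15960 cm⁻¹.
Overall CFSE = -38296 + 15960 = -22336 cm⁻¹.

-22336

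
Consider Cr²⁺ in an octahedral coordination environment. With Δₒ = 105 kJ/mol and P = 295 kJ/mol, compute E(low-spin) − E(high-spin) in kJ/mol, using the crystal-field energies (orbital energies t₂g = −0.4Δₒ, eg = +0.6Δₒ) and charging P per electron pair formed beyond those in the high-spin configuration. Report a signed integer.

Cr²⁺: group 6, so d-count = 6 − 2 = 4.
High-spin d⁴ fills as t₂g³ eg¹ with CFSE 3(−0.4) + 1(+0.6) = -0.6Δₒ = -63 kJ/mol.
Low-spin t₂g⁴ eg⁰ gives -1.6Δₒ = -168 kJ/mol, but forming 1 extra pair costs 1P = 295 kJ/mol, so E(LS) = -168 + 295 = 127 kJ/mol.
E(LS) − E(HS) = 127 − (-63) = 190 kJ/mol.

190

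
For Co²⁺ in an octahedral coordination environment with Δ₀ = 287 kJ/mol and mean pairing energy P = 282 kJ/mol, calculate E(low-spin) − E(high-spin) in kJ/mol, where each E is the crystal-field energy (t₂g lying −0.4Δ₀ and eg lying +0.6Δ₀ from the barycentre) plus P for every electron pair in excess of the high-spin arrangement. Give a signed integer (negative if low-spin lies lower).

-5

Group 9 minus oxidation state +2 gives a d⁷ configuration for Co²⁺.
In the high-spin limit (t₂g⁵ eg²) the orbital term is -0.8Δ₀ = -230 kJ/mol, with no excess pairing.
Low-spin: t₂g⁶ eg¹, orbital CFSE = -1.8Δ₀ = -517 kJ/mol; plus 1 excess pair × P = +282 kJ/mol; total -235 kJ/mol.
E(LS) − E(HS) = -235 − (-230) = -5 kJ/mol.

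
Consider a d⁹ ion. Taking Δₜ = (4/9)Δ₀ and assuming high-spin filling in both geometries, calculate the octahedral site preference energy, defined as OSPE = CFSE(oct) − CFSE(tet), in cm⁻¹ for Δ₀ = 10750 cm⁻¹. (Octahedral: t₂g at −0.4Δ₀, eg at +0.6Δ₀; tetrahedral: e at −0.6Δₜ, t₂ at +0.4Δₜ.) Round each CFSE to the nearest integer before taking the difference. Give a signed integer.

Octahedral (high-spin): t₂g⁶ eg³, CFSE = 6(−0.4) + 3(+0.6) = -0.6Δ₀ = -0.6 × 10750 = -6450 cm⁻¹.
In a tetrahedral site the filling is e⁴ t₂⁵: CFSE(tet) = -0.4Δₜ = -0.4 × (4/9)(10750) = -1911 cm⁻¹.
Subtracting, OSPE = -6450 − (-1911) = -4539 cm⁻¹.

-4539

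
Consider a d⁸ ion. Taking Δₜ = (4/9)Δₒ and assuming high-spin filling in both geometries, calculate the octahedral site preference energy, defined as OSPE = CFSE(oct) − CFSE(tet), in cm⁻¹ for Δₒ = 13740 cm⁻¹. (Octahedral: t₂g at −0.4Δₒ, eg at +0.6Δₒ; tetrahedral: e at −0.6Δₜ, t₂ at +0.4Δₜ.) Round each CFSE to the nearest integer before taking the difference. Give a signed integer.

Octahedral high-spin t₂g⁶ eg²: CFSE = -1.2 × 13740 = -16488 cm⁻¹.
In a tetrahedral site the filling is e⁴ t₂⁴: CFSE(tet) = -0.8Δₜ = -0.8 × (4/9)(13740) = -4885 cm⁻¹.
OSPE = CFSE(oct) − CFSE(tet) = -16488 − (-4885) = -11603 cm⁻¹.

-11603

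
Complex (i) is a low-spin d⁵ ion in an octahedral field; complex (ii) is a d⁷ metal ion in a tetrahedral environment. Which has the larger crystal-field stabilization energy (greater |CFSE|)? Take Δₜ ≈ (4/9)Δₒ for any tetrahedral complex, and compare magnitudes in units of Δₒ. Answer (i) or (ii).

(i)

(i): t2g^5 e_g^0, CFSE = -2.0Δₒ.
(ii): Tetrahedral fields are weak (Δₜ ≈ 4/9 Δₒ), so electrons fill high-spin; e⁴ t₂³, CFSE = -1.2Δₜ ≈ -0.53Δₒ.
So (i) has the larger |CFSE|.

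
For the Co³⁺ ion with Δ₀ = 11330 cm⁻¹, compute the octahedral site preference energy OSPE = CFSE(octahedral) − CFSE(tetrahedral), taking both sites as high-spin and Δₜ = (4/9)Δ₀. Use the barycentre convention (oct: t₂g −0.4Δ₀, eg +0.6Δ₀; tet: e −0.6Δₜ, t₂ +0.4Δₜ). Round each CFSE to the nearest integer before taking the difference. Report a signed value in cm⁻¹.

-1511

Co³⁺: group 9, so d-count = 9 − 3 = 6.
Octahedral (high-spin): t2g^4 e_g^2, CFSE = 4(−0.4) + 2(+0.6) = -0.4Δ₀ = -0.4 × 11330 = -4532 cm⁻¹.
In a tetrahedral site the filling is e^3 t2^3: CFSE(tet) = -0.6Δₜ = -0.6 × (4/9)(11330) = -3021 cm⁻¹.
Subtracting, OSPE = -4532 − (-3021) = -1511 cm⁻¹.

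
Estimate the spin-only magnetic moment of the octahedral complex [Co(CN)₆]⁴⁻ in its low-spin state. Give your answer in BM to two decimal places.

Each CN⁻ contributes -1; 6 × (-1) = -6. With overall charge -4, Co is in the +2 oxidation state.
Co²⁺: group 9, so d-count = 9 − 2 = 7.
Configuration: t₂g⁶ eg¹ → 1 unpaired electron.
μ(spin-only) = √[1(1+2)] = √3 ≈ 1.73 BM.

1.73 BM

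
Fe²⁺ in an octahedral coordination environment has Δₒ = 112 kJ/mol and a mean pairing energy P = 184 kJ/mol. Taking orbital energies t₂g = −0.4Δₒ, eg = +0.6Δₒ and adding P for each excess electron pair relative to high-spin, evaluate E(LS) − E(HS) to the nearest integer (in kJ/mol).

144

Fe is in group 8, so Fe²⁺ is d⁶ (8 − 2 = 6).
In the high-spin limit (t₂g⁴ eg²) the orbital term is -0.4Δₒ = -45 kJ/mol, with no excess pairing.
Low-spin t₂g⁶ eg⁰ gives -2.4Δₒ = -269 kJ/mol, but forming 2 extra pairs costs 2P = 368 kJ/mol, so E(LS) = -269 + 368 = 99 kJ/mol.
E(LS) − E(HS) = 99 − (-45) = 144 kJ/mol.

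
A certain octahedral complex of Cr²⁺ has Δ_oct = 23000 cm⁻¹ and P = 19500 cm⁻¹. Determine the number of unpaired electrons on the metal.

2

Group 6 minus oxidation state +2 gives a d⁴ configuration for Cr²⁺.
Δ_oct > P, so pairing is preferred: the ground state is low-spin.
Configuration: t₂g⁴ eg⁰.
Unpaired electrons: 2.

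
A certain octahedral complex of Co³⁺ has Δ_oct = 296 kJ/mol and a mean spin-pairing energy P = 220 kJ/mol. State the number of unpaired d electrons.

Co sits in group 9; removing 3 electrons leaves Co³⁺ with 9 − 3 = 6 d electrons.
Δ_oct > P, so pairing is preferred: the ground state is low-spin.
Filling d⁶ accordingly: t₂g⁶ eg⁰.
Unpaired electrons: 0.

0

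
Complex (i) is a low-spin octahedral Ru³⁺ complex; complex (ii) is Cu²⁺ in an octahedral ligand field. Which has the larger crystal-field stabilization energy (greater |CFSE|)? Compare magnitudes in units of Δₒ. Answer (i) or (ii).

(i)

(i): Group 8 minus oxidation state +3 gives a d⁵ configuration for Ru³⁺; t₂g⁵ eg⁰, CFSE = -2.0Δₒ.
(ii): Cu²⁺: group 11, so d-count = 11 − 2 = 9; For octahedral d⁹ the high- and low-spin configurations coincide; t₂g⁶ eg³, CFSE = -0.6Δₒ.
So (i) has the larger |CFSE|.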